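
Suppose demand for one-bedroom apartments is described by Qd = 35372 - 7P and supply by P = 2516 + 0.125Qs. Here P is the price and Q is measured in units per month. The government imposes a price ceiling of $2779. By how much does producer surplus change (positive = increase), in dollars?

Rearranging supply gives Qs = 8P - 20128. Setting quantity demanded equal to quantity supplied, 35372 - 7P = 8P - 20128, gives P* = 3700 and Q* = 9472.
The ceiling of 2779 is below the equilibrium price 3700, so it binds.
At P = 2779: Qd = 35372 - 7·2779 = 15919 and Qs = 8·2779 - 20128 = 2104.
Producer surplus without the control is ½ · (3700 - 2516) · 9472 = 5607424.
With the ceiling, producers sell 2104 units at 2779, so PS = ½ · (2779 - 2516) · 2104 = 276676.
Change in producer surplus = 276676 - 5607424 = -5330748.

-5330748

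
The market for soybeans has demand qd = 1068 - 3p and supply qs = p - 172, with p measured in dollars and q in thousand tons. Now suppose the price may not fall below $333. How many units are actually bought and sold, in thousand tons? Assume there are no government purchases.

Setting quantity demanded equal to quantity supplied, 1068 - 3p = p - 172, gives p* = 310 and q* = 138.
Since 333 > 310, the floor is binding.
At p = 333: qd = 1068 - 3·333 = 69 and qs = 333 - 172 = 161.
The quantity actually transacted is the short side, demand: 69.

69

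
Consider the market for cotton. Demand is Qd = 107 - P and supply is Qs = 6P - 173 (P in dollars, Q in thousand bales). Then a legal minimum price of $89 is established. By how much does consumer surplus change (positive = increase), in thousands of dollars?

Without the control the market clears where 107 - P = 6P - 173, i.e. P* = 40 and Q* = 67.
Since 89 > 40, the floor is binding.
At P = 89: Qd = 107 - 89 = 18 and Qs = 6·89 - 173 = 361.
Consumer surplus without the control is ½ · (107 - 40) · 67 = 2244.5.
With the floor, consumers buy 18 units at 89, so CS = ½ · (107 - 89) · 18 = 162.
Change in consumer surplus = 162 - 2244.5 = -2082.5.

-2082.5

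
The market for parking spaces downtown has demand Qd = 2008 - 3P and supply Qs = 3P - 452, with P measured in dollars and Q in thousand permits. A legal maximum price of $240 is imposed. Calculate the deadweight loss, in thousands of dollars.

Setting quantity demanded equal to quantity supplied, 2008 - 3P = 3P - 452, gives P* = 410 and Q* = 778.
The ceiling of 240 is below the equilibrium price 410, so it binds.
At P = 240: Qd = 2008 - 3·240 = 1288 and Qs = 3·240 - 452 = 268.
Quantity traded falls to 268. At Q = 268 the demand price is (2008 - 268)/3 = 580 and the supply price is (452 + 268)/3 = 240.
Deadweight loss = ½ · (580 - 240) · (778 - 268) = ½ · 340 · 510 = 86700.

86700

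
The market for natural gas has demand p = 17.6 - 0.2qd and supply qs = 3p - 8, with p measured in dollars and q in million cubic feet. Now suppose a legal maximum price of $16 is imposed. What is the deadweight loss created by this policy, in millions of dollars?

0

Rearranging demand gives qd = 88 - 5p. In a free market, 88 - 5p = 3p - 8 gives the equilibrium p* = 12, q* = 28.
Since 16 is above p* = 12, the ceiling does not bind and the free-market outcome prevails.
Since the control does not bind, no trades are prevented and deadweight loss is zero.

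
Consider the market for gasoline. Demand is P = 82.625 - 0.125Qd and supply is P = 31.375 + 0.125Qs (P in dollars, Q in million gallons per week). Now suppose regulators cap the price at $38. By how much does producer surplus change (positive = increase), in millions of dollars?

Rearranging demand gives Qd = 661 - 8P; rearranging supply gives Qs = 8P - 251. Without the control the market clears where 661 - 8P = 8P - 251, i.e. P* = 57 and Q* = 205.
Because the ceiling (38) lies below the market-clearing price, it is binding.
At P = 38: Qd = 661 - 8·38 = 357 and Qs = 8·38 - 251 = 53.
Producer surplus without the control is ½ · (57 - 31.375) · 205 = 2626.5625.
With the ceiling, producers sell 53 units at 38, so PS = ½ · (38 - 31.375) · 53 = 175.5625.
Change in producer surplus = 175.5625 - 2626.5625 = -2451.

-2451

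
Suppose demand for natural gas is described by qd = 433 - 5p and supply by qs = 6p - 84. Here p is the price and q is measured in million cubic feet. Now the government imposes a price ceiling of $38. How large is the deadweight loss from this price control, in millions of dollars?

534.6

In a free market, 433 - 5p = 6p - 84 gives the equilibrium p* = 47, q* = 198.
The ceiling of 38 is below the equilibrium price 47, so it binds.
At p = 38: qd = 433 - 5·38 = 243 and qs = 6·38 - 84 = 144.
Quantity traded falls to 144. At q = 144 the demand price is (433 - 144)/5 = 57.8 and the supply price is (84 + 144)/6 = 38.
Deadweight loss = ½ · (57.8 - 38) · (198 - 144) = ½ · 19.8 · 54 = 534.6.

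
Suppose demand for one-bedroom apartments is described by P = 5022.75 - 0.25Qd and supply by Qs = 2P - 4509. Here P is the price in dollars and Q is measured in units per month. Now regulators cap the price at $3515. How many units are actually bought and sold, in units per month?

Rearranging demand gives Qd = 20091 - 4P. Without the control the market clears where 20091 - 4P = 2P - 4509, i.e. P* = 4100 and Q* = 3691.
The ceiling of 3515 is below the equilibrium price 4100, so it binds.
At P = 3515: Qd = 20091 - 4·3515 = 6031 and Qs = 2·3515 - 4509 = 2521.
The quantity actually transacted is the short side, supply: 2521.

2521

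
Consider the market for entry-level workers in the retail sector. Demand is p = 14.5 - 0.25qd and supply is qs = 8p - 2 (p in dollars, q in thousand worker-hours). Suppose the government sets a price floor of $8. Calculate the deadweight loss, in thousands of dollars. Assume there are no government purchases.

27

Rearranging demand gives qd = 58 - 4p. Setting quantity demanded equal to quantity supplied, 58 - 4p = 8p - 2, gives p* = 5 and q* = 38.
Because the floor (8) lies above the market-clearing price, it is binding.
At p = 8: qd = 58 - 4·8 = 26 and qs = 8·8 - 2 = 62.
Quantity traded falls to 26. At q = 26 the demand price is (58 - 26)/4 = 8 and the supply price is (2 + 26)/8 = 3.5.
Deadweight loss = ½ · (8 - 3.5) · (38 - 26) = ½ · 4.5 · 12 = 27.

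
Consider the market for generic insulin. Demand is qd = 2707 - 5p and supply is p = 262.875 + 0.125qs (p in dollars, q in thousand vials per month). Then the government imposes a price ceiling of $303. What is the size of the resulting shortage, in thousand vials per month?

871

Rearranging supply gives qs = 8p - 2103. Setting quantity demanded equal to quantity supplied, 2707 - 5p = 8p - 2103, gives p* = 370 and q* = 857.
The ceiling of 303 is below the equilibrium price 370, so it binds.
At p = 303: qd = 2707 - 5·303 = 1192 and qs = 8·303 - 2103 = 321.
Shortage = qd - qs = 1192 - 321 = 871.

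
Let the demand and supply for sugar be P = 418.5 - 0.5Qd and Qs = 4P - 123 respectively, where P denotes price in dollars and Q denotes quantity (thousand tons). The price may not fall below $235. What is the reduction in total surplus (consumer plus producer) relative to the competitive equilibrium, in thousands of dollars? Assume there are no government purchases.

8437.5

Rearranging demand gives Qd = 837 - 2P. Without the control the market clears where 837 - 2P = 4P - 123, i.e. P* = 160 and Q* = 517.
The floor of 235 is above the equilibrium price 160, so it binds.
At P = 235: Qd = 837 - 2·235 = 367 and Qs = 4·235 - 123 = 817.
Quantity traded falls to 367. At Q = 367 the demand price is (837 - 367)/2 = 235 and the supply price is (123 + 367)/4 = 122.5.
Deadweight loss = ½ · (235 - 122.5) · (517 - 367) = ½ · 112.5 · 150 = 8437.5.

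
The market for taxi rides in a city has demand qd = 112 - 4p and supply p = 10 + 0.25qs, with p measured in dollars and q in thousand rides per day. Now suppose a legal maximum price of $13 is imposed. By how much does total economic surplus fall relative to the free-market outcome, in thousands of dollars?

Rearranging supply gives qs = 4p - 40. Without the control the market clears where 112 - 4p = 4p - 40, i.e. p* = 19 and q* = 36.
Because the ceiling (13) lies below the market-clearing price, it is binding.
At p = 13: qd = 112 - 4·13 = 60 and qs = 4·13 - 40 = 12.
Quantity traded falls to 12. At q = 12 the demand price is (112 - 12)/4 = 25 and the supply price is (40 + 12)/4 = 13.
Deadweight loss = ½ · (25 - 13) · (36 - 12) = ½ · 12 · 24 = 144.

144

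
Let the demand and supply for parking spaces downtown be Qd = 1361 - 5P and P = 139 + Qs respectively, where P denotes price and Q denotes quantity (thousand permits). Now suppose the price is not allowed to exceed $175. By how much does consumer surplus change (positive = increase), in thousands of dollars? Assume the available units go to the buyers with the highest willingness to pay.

Rearranging supply gives Qs = P - 139. In a free market, 1361 - 5P = P - 139 gives the equilibrium P* = 250, Q* = 111.
Since 175 < 250, the ceiling is binding.
At P = 175: Qd = 1361 - 5·175 = 486 and Qs = 175 - 139 = 36.
Consumer surplus without the control is ½ · (272.2 - 250) · 111 = 1232.1.
With the ceiling, 36 units are sold at 175 (assume they go to the highest-value buyers). The demand price at Q = 36 is 265, so CS = ½ · [(272.2 - 175) + (265 - 175)] · 36 = 3369.6.
Change in consumer surplus = 3369.6 - 1232.1 = 2137.5.

2137.5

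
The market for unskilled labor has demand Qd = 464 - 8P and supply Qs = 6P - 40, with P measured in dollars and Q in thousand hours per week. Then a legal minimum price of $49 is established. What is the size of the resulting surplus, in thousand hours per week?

Equilibrium: 464 - 8P = 6P - 40, so 504 = 14P and P* = 36, Q* = 176.
The floor of 49 is above the equilibrium price 36, so it binds.
At P = 49: Qd = 464 - 8·49 = 72 and Qs = 6·49 - 40 = 254.
Surplus = Qs - Qd = 254 - 72 = 182.

182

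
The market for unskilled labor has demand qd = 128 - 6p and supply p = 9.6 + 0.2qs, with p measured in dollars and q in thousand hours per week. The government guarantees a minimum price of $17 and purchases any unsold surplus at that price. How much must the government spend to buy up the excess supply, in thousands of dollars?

187

Rearranging supply gives qs = 5p - 48. Without the control the market clears where 128 - 6p = 5p - 48, i.e. p* = 16 and q* = 32.
Since 17 > 16, the floor is binding.
At p = 17: qd = 128 - 6·17 = 26 and qs = 5·17 - 48 = 37.
Surplus = qs - qd = 11.
Government expenditure = surplus × support price = 11 × 17 = 187.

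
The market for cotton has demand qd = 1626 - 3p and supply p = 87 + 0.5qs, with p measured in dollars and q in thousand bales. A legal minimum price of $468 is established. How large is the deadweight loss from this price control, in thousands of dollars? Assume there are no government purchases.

43740

Rearranging supply gives qs = 2p - 174. Setting quantity demanded equal to quantity supplied, 1626 - 3p = 2p - 174, gives p* = 360 and q* = 546.
The floor of 468 is above the equilibrium price 360, so it binds.
At p = 468: qd = 1626 - 3·468 = 222 and qs = 2·468 - 174 = 762.
Quantity traded falls to 222. At q = 222 the demand price is (1626 - 222)/3 = 468 and the supply price is (174 + 222)/2 = 198.
Deadweight loss = ½ · (468 - 198) · (546 - 222) = ½ · 270 · 324 = 43740.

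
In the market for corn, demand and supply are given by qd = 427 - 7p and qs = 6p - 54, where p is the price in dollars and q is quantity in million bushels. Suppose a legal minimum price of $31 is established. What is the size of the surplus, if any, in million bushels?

Without the control the market clears where 427 - 7p = 6p - 54, i.e. p* = 37 and q* = 168.
The floor of 31 is below the equilibrium price 37, so it is not binding; the market clears at p* = 37, q* = 168.
Since the control does not bind, there is no surplus.

0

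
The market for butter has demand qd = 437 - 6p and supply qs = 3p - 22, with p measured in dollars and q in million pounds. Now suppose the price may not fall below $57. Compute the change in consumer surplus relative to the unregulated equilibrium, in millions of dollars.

-678

Setting quantity demanded equal to quantity supplied, 437 - 6p = 3p - 22, gives p* = 51 and q* = 131.
Since 57 > 51, the floor is binding.
At p = 57: qd = 437 - 6·57 = 95 and qs = 3·57 - 22 = 149.
Consumer surplus without the control is ½ · (437/6 - 51) · 131 = 17161/12.
With the floor, consumers buy 95 units at 57, so CS = ½ · (437/6 - 57) · 95 = 9025/12.
Change in consumer surplus = 9025/12 - 17161/12 = -678.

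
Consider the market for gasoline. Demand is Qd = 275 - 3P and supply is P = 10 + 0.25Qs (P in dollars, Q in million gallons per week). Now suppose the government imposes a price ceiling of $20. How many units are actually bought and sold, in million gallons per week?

40

Rearranging supply gives Qs = 4P - 40. In a free market, 275 - 3P = 4P - 40 gives the equilibrium P* = 45, Q* = 140.
Since 20 < 45, the ceiling is binding.
At P = 20: Qd = 275 - 3·20 = 215 and Qs = 4·20 - 40 = 40.
The quantity actually transacted is the short side, supply: 40.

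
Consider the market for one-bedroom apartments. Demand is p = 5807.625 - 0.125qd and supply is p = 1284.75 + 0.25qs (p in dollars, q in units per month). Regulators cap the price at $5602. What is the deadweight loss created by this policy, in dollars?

0

Rearranging demand gives qd = 46461 - 8p; rearranging supply gives qs = 4p - 5139. Equilibrium: 46461 - 8p = 4p - 5139, so 51600 = 12p and p* = 4300, q* = 12061.
The ceiling of 5602 is above the equilibrium price 4300, so it is not binding; the market clears at p* = 4300, q* = 12061.
Since the control does not bind, no trades are prevented and deadweight loss is zero.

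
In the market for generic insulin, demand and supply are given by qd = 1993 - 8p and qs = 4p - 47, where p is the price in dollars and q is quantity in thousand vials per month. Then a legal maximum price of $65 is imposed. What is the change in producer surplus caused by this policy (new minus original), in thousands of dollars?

-44415

Equilibrium: 1993 - 8p = 4p - 47, so 2040 = 12p and p* = 170, q* = 633.
Because the ceiling (65) lies below the market-clearing price, it is binding.
At p = 65: qd = 1993 - 8·65 = 1473 and qs = 4·65 - 47 = 213.
Producer surplus without the control is ½ · (170 - 11.75) · 633 = 50086.125.
With the ceiling, producers sell 213 units at 65, so PS = ½ · (65 - 11.75) · 213 = 5671.125.
Change in producer surplus = 5671.125 - 50086.125 = -44415.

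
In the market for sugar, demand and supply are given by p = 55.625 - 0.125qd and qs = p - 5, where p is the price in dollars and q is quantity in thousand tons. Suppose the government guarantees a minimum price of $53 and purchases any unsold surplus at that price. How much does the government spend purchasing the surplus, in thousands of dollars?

Rearranging demand gives qd = 445 - 8p. Equilibrium: 445 - 8p = p - 5, so 450 = 9p and p* = 50, q* = 45.
The floor of 53 is above the equilibrium price 50, so it binds.
At p = 53: qd = 445 - 8·53 = 21 and qs = 53 - 5 = 48.
Surplus = qs - qd = 27.
Government expenditure = surplus × support price = 27 × 53 = 1431.

1431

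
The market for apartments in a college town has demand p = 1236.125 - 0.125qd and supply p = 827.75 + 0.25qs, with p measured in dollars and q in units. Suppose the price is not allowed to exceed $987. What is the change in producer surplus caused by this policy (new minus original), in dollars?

-97519

Rearranging demand gives qd = 9889 - 8p; rearranging supply gives qs = 4p - 3311. In a free market, 9889 - 8p = 4p - 3311 gives the equilibrium p* = 1100, q* = 1089.
Since 987 < 1100, the ceiling is binding.
At p = 987: qd = 9889 - 8·987 = 1993 and qs = 4·987 - 3311 = 637.
Producer surplus without the control is ½ · (1100 - 827.75) · 1089 = 148240.125.
With the ceiling, producers sell 637 units at 987, so PS = ½ · (987 - 827.75) · 637 = 50721.125.
Change in producer surplus = 50721.125 - 148240.125 = -97519.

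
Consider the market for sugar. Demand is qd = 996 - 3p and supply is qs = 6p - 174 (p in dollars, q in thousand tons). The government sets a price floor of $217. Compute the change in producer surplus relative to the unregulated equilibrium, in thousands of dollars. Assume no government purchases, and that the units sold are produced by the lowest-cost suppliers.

Setting quantity demanded equal to quantity supplied, 996 - 3p = 6p - 174, gives p* = 130 and q* = 606.
Since 217 > 130, the floor is binding.
At p = 217: qd = 996 - 3·217 = 345 and qs = 6·217 - 174 = 1128.
Producer surplus without the control is ½ · (130 - 29) · 606 = 30603.
With the floor, 345 units are sold at 217. The supply price at q = 345 is 86.5, so PS = ½ · [(217 - 29) + (217 - 86.5)] · 345 = 54941.25.
Change in producer surplus = 54941.25 - 30603 = 24338.25.

24338.25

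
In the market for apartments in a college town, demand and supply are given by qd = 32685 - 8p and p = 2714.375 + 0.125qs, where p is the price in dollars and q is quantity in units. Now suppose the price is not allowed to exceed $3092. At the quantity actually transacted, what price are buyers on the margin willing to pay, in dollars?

Rearranging supply gives qs = 8p - 21715. Equilibrium: 32685 - 8p = 8p - 21715, so 54400 = 16p and p* = 3400, q* = 5485.
Because the ceiling (3092) lies below the market-clearing price, it is binding.
At p = 3092: qd = 32685 - 8·3092 = 7949 and qs = 8·3092 - 21715 = 3021.
Only 3021 units reach the market. On the demand curve, the marginal buyer's willingness to pay at q = 3021 is (32685 - 3021)/8 = 3708.

3708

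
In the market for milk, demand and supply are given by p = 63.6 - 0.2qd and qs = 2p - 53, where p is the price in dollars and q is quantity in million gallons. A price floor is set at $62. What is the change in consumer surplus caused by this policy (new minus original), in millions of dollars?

Rearranging demand gives qd = 318 - 5p. Setting quantity demanded equal to quantity supplied, 318 - 5p = 2p - 53, gives p* = 53 and q* = 53.
Because the floor (62) lies above the market-clearing price, it is binding.
At p = 62: qd = 318 - 5·62 = 8 and qs = 2·62 - 53 = 71.
Consumer surplus without the control is ½ · (63.6 - 53) · 53 = 280.9.
With the floor, consumers buy 8 units at 62, so CS = ½ · (63.6 - 62) · 8 = 6.4.
Change in consumer surplus = 6.4 - 280.9 = -274.5.

-274.5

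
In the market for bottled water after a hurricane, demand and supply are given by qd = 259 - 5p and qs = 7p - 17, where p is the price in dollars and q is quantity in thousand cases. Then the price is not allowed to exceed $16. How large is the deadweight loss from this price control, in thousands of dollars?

411.6

Without the control the market clears where 259 - 5p = 7p - 17, i.e. p* = 23 and q* = 144.
Since 16 < 23, the ceiling is binding.
At p = 16: qd = 259 - 5·16 = 179 and qs = 7·16 - 17 = 95.
Quantity traded falls to 95. At q = 95 the demand price is (259 - 95)/5 = 32.8 and the supply price is (17 + 95)/7 = 16.
Deadweight loss = ½ · (32.8 - 16) · (144 - 95) = ½ · 16.8 · 49 = 411.6.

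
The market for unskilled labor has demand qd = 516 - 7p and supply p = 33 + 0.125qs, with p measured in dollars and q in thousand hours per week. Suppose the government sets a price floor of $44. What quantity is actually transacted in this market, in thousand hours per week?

152

Rearranging supply gives qs = 8p - 264. Setting quantity demanded equal to quantity supplied, 516 - 7p = 8p - 264, gives p* = 52 and q* = 152.
Since 44 is below p* = 52, the floor does not bind and the free-market outcome prevails.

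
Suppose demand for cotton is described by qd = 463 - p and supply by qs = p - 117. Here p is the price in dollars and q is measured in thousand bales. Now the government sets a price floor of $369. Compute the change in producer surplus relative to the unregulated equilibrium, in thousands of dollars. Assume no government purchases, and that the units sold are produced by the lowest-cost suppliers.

In a free market, 463 - p = p - 117 gives the equilibrium p* = 290, q* = 173.
The floor of 369 is above the equilibrium price 290, so it binds.
At p = 369: qd = 463 - 369 = 94 and qs = 369 - 117 = 252.
Producer surplus without the control is ½ · (290 - 117) · 173 = 14964.5.
With the floor, 94 units are sold at 369. The supply price at q = 94 is 211, so PS = ½ · [(369 - 117) + (369 - 211)] · 94 = 19270.
Change in producer surplus = 19270 - 14964.5 = 4305.5.

4305.5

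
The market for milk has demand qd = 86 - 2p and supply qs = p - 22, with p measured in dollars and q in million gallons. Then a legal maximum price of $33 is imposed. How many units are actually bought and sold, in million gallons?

In a free market, 86 - 2p = p - 22 gives the equilibrium p* = 36, q* = 14.
Because the ceiling (33) lies below the market-clearing price, it is binding.
At p = 33: qd = 86 - 2·33 = 20 and qs = 33 - 22 = 11.
The quantity actually transacted is the short side, supply: 11.

11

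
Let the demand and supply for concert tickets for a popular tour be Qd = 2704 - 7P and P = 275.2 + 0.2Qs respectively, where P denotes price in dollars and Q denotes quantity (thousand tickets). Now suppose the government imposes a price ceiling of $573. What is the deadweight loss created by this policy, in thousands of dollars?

0

Rearranging supply gives Qs = 5P - 1376. Setting quantity demanded equal to quantity supplied, 2704 - 7P = 5P - 1376, gives P* = 340 and Q* = 324.
The ceiling of 573 is above the equilibrium price 340, so it is not binding; the market clears at P* = 340, Q* = 324.
Since the control does not bind, no trades are prevented and deadweight loss is zero.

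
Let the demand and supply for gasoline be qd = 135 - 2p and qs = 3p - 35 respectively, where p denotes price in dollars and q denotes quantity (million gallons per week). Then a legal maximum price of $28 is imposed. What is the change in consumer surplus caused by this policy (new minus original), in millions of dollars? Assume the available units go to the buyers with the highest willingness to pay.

Without the control the market clears where 135 - 2p = 3p - 35, i.e. p* = 34 and q* = 67.
The ceiling of 28 is below the equilibrium price 34, so it binds.
At p = 28: qd = 135 - 2·28 = 79 and qs = 3·28 - 35 = 49.
Consumer surplus without the control is ½ · (67.5 - 34) · 67 = 1122.25.
With the ceiling, 49 units are sold at 28 (assume they go to the highest-value buyers). The demand price at q = 49 is 43, so CS = ½ · [(67.5 - 28) + (43 - 28)] · 49 = 1335.25.
Change in consumer surplus = 1335.25 - 1122.25 = 213.

213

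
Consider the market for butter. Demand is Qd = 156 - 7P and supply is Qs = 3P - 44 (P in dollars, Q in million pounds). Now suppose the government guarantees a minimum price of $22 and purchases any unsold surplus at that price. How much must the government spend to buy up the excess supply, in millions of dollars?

440

Equilibrium: 156 - 7P = 3P - 44, so 200 = 10P and P* = 20, Q* = 16.
The floor of 22 is above the equilibrium price 20, so it binds.
At P = 22: Qd = 156 - 7·22 = 2 and Qs = 3·22 - 44 = 22.
Surplus = Qs - Qd = 20.
Government expenditure = surplus × support price = 20 × 22 = 440.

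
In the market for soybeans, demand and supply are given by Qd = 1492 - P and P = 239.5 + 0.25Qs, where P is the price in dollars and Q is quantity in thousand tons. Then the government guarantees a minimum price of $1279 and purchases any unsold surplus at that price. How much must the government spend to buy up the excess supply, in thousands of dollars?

Rearranging supply gives Qs = 4P - 958. Setting quantity demanded equal to quantity supplied, 1492 - P = 4P - 958, gives P* = 490 and Q* = 1002.
The floor of 1279 is above the equilibrium price 490, so it binds.
At P = 1279: Qd = 1492 - 1279 = 213 and Qs = 4·1279 - 958 = 4158.
Surplus = Qs - Qd = 3945.
Government expenditure = surplus × support price = 3945 × 1279 = 5045655.

5045655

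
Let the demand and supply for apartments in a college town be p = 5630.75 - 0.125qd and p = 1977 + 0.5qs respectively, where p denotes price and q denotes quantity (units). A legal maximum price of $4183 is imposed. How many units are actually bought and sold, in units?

Rearranging demand gives qd = 45046 - 8p; rearranging supply gives qs = 2p - 3954. In a free market, 45046 - 8p = 2p - 3954 gives the equilibrium p* = 4900, q* = 5846.
The ceiling of 4183 is below the equilibrium price 4900, so it binds.
At p = 4183: qd = 45046 - 8·4183 = 11582 and qs = 2·4183 - 3954 = 4412.
The quantity actually transacted is the short side, supply: 4412.

4412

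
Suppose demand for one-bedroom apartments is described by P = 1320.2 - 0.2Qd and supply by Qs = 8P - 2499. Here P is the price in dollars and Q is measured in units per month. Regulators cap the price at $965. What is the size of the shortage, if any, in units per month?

0

Rearranging demand gives Qd = 6601 - 5P. Equilibrium: 6601 - 5P = 8P - 2499, so 9100 = 13P and P* = 700, Q* = 3101.
Since 965 is above P* = 700, the ceiling does not bind and the free-market outcome prevails.
Since the control does not bind, there is no shortage.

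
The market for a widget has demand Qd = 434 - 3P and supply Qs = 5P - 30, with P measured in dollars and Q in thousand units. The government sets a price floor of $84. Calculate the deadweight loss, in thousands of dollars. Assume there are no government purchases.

Setting quantity demanded equal to quantity supplied, 434 - 3P = 5P - 30, gives P* = 58 and Q* = 260.
The floor of 84 is above the equilibrium price 58, so it binds.
At P = 84: Qd = 434 - 3·84 = 182 and Qs = 5·84 - 30 = 390.
Quantity traded falls to 182. At Q = 182 the demand price is (434 - 182)/3 = 84 and the supply price is (30 + 182)/5 = 42.4.
Deadweight loss = ½ · (84 - 42.4) · (260 - 182) = ½ · 41.6 · 78 = 1622.4.

1622.4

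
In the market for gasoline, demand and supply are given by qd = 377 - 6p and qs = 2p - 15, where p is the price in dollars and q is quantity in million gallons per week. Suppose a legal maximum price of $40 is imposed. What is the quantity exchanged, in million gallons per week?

Setting quantity demanded equal to quantity supplied, 377 - 6p = 2p - 15, gives p* = 49 and q* = 83.
Since 40 < 49, the ceiling is binding.
At p = 40: qd = 377 - 6·40 = 137 and qs = 2·40 - 15 = 65.
The quantity actually transacted is the short side, supply: 65.

65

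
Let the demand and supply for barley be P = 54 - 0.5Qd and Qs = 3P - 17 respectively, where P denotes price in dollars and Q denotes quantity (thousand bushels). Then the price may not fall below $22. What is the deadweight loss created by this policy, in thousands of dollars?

Rearranging demand gives Qd = 108 - 2P. Equilibrium: 108 - 2P = 3P - 17, so 125 = 5P and P* = 25, Q* = 58.
Since 22 is below P* = 25, the floor does not bind and the free-market outcome prevails.
Since the control does not bind, no trades are prevented and deadweight loss is zero.

0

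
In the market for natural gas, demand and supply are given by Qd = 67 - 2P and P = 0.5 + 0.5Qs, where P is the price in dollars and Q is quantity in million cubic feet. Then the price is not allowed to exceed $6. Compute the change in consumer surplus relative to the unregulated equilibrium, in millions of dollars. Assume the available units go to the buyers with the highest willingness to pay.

Rearranging supply gives Qs = 2P - 1. Setting quantity demanded equal to quantity supplied, 67 - 2P = 2P - 1, gives P* = 17 and Q* = 33.
The ceiling of 6 is below the equilibrium price 17, so it binds.
At P = 6: Qd = 67 - 2·6 = 55 and Qs = 2·6 - 1 = 11.
Consumer surplus without the control is ½ · (33.5 - 17) · 33 = 272.25.
With the ceiling, 11 units are sold at 6 (assume they go to the highest-value buyers). The demand price at Q = 11 is 28, so CS = ½ · [(33.5 - 6) + (28 - 6)] · 11 = 272.25.
Change in consumer surplus = 272.25 - 272.25 = 0.

0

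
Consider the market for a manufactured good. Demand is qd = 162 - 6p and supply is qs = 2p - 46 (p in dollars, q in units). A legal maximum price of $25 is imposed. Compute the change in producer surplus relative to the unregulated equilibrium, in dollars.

In a free market, 162 - 6p = 2p - 46 gives the equilibrium p* = 26, q* = 6.
Since 25 < 26, the ceiling is binding.
At p = 25: qd = 162 - 6·25 = 12 and qs = 2·25 - 46 = 4.
Producer surplus without the control is ½ · (26 - 23) · 6 = 9.
With the ceiling, producers sell 4 units at 25, so PS = ½ · (25 - 23) · 4 = 4.
Change in producer surplus = 4 - 9 = -5.

-5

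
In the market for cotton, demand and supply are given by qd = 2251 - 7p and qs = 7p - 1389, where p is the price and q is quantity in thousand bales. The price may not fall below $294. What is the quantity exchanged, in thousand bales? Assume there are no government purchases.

193

In a free market, 2251 - 7p = 7p - 1389 gives the equilibrium p* = 260, q* = 431.
Because the floor (294) lies above the market-clearing price, it is binding.
At p = 294: qd = 2251 - 7·294 = 193 and qs = 7·294 - 1389 = 669.
The quantity actually transacted is the short side, demand: 193.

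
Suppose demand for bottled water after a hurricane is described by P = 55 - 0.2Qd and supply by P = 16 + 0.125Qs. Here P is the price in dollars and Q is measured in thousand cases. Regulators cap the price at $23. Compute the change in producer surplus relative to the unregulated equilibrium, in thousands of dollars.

Rearranging demand gives Qd = 275 - 5P; rearranging supply gives Qs = 8P - 128. Equilibrium: 275 - 5P = 8P - 128, so 403 = 13P and P* = 31, Q* = 120.
Since 23 < 31, the ceiling is binding.
At P = 23: Qd = 275 - 5·23 = 160 and Qs = 8·23 - 128 = 56.
Producer surplus without the control is ½ · (31 - 16) · 120 = 900.
With the ceiling, producers sell 56 units at 23, so PS = ½ · (23 - 16) · 56 = 196.
Change in producer surplus = 196 - 900 = -704.

-704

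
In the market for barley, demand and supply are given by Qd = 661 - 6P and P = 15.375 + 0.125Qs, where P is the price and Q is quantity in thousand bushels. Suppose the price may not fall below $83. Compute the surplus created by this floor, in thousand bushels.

Rearranging supply gives Qs = 8P - 123. Without the control the market clears where 661 - 6P = 8P - 123, i.e. P* = 56 and Q* = 325.
Because the floor (83) lies above the market-clearing price, it is binding.
At P = 83: Qd = 661 - 6·83 = 163 and Qs = 8·83 - 123 = 541.
Surplus = Qs - Qd = 541 - 163 = 378.

378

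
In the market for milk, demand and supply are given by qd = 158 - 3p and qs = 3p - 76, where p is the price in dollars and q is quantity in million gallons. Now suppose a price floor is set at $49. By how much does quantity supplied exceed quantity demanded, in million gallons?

60

Equilibrium: 158 - 3p = 3p - 76, so 234 = 6p and p* = 39, q* = 41.
Since 49 > 39, the floor is binding.
At p = 49: qd = 158 - 3·49 = 11 and qs = 3·49 - 76 = 71.
Surplus = qs - qd = 71 - 11 = 60.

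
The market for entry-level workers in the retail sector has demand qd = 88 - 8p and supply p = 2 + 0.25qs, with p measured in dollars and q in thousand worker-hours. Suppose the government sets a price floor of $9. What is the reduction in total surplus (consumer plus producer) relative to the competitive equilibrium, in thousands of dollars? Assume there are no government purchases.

12

Rearranging supply gives qs = 4p - 8. Without the control the market clears where 88 - 8p = 4p - 8, i.e. p* = 8 and q* = 24.
Because the floor (9) lies above the market-clearing price, it is binding.
At p = 9: qd = 88 - 8·9 = 16 and qs = 4·9 - 8 = 28.
Quantity traded falls to 16. At q = 16 the demand price is (88 - 16)/8 = 9 and the supply price is (8 + 16)/4 = 6.
Deadweight loss = ½ · (9 - 6) · (24 - 16) = ½ · 3 · 8 = 12.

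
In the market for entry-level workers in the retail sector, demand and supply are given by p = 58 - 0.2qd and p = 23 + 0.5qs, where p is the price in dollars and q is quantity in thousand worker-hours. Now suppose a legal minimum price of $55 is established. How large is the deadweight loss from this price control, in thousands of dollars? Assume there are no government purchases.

428.75

Rearranging demand gives qd = 290 - 5p; rearranging supply gives qs = 2p - 46. Without the control the market clears where 290 - 5p = 2p - 46, i.e. p* = 48 and q* = 50.
Since 55 > 48, the floor is binding.
At p = 55: qd = 290 - 5·55 = 15 and qs = 2·55 - 46 = 64.
Quantity traded falls to 15. At q = 15 the demand price is (290 - 15)/5 = 55 and the supply price is (46 + 15)/2 = 30.5.
Deadweight loss = ½ · (55 - 30.5) · (50 - 15) = ½ · 24.5 · 35 = 428.75.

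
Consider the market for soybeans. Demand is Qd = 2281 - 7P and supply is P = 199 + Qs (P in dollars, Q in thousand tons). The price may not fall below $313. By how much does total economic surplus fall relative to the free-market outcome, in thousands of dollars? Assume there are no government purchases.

252

Rearranging supply gives Qs = P - 199. Equilibrium: 2281 - 7P = P - 199, so 2480 = 8P and P* = 310, Q* = 111.
Since 313 > 310, the floor is binding.
At P = 313: Qd = 2281 - 7·313 = 90 and Qs = 313 - 199 = 114.
Quantity traded falls to 90. At Q = 90 the demand price is (2281 - 90)/7 = 313 and the supply price is 199 + 90 = 289.
Deadweight loss = ½ · (313 - 289) · (111 - 90) = ½ · 24 · 21 = 252.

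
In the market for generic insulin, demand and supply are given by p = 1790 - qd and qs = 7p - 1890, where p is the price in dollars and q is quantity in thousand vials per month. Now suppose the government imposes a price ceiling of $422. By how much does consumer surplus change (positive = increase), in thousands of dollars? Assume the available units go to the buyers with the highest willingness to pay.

Rearranging demand gives qd = 1790 - p. Setting quantity demanded equal to quantity supplied, 1790 - p = 7p - 1890, gives p* = 460 and q* = 1330.
Since 422 < 460, the ceiling is binding.
At p = 422: qd = 1790 - 422 = 1368 and qs = 7·422 - 1890 = 1064.
Consumer surplus without the control is ½ · (1790 - 460) · 1330 = 884450.
With the ceiling, 1064 units are sold at 422 (assume they go to the highest-value buyers). The demand price at q = 1064 is 726, so CS = ½ · [(1790 - 422) + (726 - 422)] · 1064 = 889504.
Change in consumer surplus = 889504 - 884450 = 5054.

5054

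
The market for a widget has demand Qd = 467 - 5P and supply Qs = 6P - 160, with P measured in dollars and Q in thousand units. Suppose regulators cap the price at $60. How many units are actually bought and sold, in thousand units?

Equilibrium: 467 - 5P = 6P - 160, so 627 = 11P and P* = 57, Q* = 182.
The ceiling of 60 is above the equilibrium price 57, so it is not binding; the market clears at P* = 57, Q* = 182.

182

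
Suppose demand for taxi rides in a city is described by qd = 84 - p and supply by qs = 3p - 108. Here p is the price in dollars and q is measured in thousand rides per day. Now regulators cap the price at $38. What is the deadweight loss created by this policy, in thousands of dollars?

600

In a free market, 84 - p = 3p - 108 gives the equilibrium p* = 48, q* = 36.
The ceiling of 38 is below the equilibrium price 48, so it binds.
At p = 38: qd = 84 - 38 = 46 and qs = 3·38 - 108 = 6.
Quantity traded falls to 6. At q = 6 the demand price is 84 - 6 = 78 and the supply price is (108 + 6)/3 = 38.
Deadweight loss = ½ · (78 - 38) · (36 - 6) = ½ · 40 · 30 = 600.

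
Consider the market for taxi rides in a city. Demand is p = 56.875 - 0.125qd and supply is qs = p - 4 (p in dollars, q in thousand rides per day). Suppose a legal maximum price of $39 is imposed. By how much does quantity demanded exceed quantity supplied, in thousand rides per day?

Rearranging demand gives qd = 455 - 8p. In a free market, 455 - 8p = p - 4 gives the equilibrium p* = 51, q* = 47.
Since 39 < 51, the ceiling is binding.
At p = 39: qd = 455 - 8·39 = 143 and qs = 39 - 4 = 35.
Shortage = qd - qs = 143 - 35 = 108.

108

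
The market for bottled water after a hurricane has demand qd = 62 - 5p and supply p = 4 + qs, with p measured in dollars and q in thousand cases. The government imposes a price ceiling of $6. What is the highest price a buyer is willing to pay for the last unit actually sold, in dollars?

12

Rearranging supply gives qs = p - 4. Equilibrium: 62 - 5p = p - 4, so 66 = 6p and p* = 11, q* = 7.
Since 6 < 11, the ceiling is binding.
At p = 6: qd = 62 - 5·6 = 32 and qs = 6 - 4 = 2.
Only 2 units reach the market. On the demand curve, the marginal buyer's willingness to pay at q = 2 is (62 - 2)/5 = 12.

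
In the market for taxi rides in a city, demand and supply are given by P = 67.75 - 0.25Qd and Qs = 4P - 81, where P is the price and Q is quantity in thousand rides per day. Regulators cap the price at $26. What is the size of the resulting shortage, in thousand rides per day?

Rearranging demand gives Qd = 271 - 4P. In a free market, 271 - 4P = 4P - 81 gives the equilibrium P* = 44, Q* = 95.
Because the ceiling (26) lies below the market-clearing price, it is binding.
At P = 26: Qd = 271 - 4·26 = 167 and Qs = 4·26 - 81 = 23.
Shortage = Qd - Qs = 167 - 23 = 144.

144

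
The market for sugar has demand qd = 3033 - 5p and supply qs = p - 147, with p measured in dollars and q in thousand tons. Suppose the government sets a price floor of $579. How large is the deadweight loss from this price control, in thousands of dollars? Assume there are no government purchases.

Setting quantity demanded equal to quantity supplied, 3033 - 5p = p - 147, gives p* = 530 and q* = 383.
Since 579 > 530, the floor is binding.
At p = 579: qd = 3033 - 5·579 = 138 and qs = 579 - 147 = 432.
Quantity traded falls to 138. At q = 138 the demand price is (3033 - 138)/5 = 579 and the supply price is 147 + 138 = 285.
Deadweight loss = ½ · (579 - 285) · (383 - 138) = ½ · 294 · 245 = 36015.

36015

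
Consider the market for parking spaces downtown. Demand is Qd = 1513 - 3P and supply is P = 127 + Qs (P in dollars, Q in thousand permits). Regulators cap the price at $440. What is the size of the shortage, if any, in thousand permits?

Rearranging supply gives Qs = P - 127. In a free market, 1513 - 3P = P - 127 gives the equilibrium P* = 410, Q* = 283.
The ceiling of 440 is above the equilibrium price 410, so it is not binding; the market clears at P* = 410, Q* = 283.
Since the control does not bind, there is no shortage.

0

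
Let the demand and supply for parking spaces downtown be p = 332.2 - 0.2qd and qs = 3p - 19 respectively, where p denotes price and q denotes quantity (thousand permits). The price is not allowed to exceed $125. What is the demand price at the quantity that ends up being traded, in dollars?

Rearranging demand gives qd = 1661 - 5p. Without the control the market clears where 1661 - 5p = 3p - 19, i.e. p* = 210 and q* = 611.
Since 125 < 210, the ceiling is binding.
At p = 125: qd = 1661 - 5·125 = 1036 and qs = 3·125 - 19 = 356.
Only 356 units reach the market. On the demand curve, the marginal buyer's willingness to pay at q = 356 is (1661 - 356)/5 = 261.

261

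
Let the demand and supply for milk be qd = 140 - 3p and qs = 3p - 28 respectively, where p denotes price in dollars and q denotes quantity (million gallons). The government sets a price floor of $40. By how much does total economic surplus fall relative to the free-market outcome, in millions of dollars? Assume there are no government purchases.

432

In a free market, 140 - 3p = 3p - 28 gives the equilibrium p* = 28, q* = 56.
The floor of 40 is above the equilibrium price 28, so it binds.
At p = 40: qd = 140 - 3·40 = 20 and qs = 3·40 - 28 = 92.
Quantity traded falls to 20. At q = 20 the demand price is (140 - 20)/3 = 40 and the supply price is (28 + 20)/3 = 16.
Deadweight loss = ½ · (40 - 16) · (56 - 20) = ½ · 24 · 36 = 432.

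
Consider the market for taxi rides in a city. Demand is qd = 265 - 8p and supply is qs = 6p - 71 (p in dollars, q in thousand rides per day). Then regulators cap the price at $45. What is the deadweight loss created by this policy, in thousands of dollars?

Without the control the market clears where 265 - 8p = 6p - 71, i.e. p* = 24 and q* = 73.
The ceiling of 45 is above the equilibrium price 24, so it is not binding; the market clears at p* = 24, q* = 73.
Since the control does not bind, no trades are prevented and deadweight loss is zero.

0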